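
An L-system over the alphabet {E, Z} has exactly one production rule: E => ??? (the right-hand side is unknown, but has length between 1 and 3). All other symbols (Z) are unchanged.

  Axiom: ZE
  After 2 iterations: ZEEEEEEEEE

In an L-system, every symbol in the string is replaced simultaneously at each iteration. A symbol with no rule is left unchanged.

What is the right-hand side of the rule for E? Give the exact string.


Answer: EEE

Derivation:
Trying E => EEE:
  Step 0: ZE
  Step 1: ZEEE
  Step 2: ZEEEEEEEEE
Matches the given result.


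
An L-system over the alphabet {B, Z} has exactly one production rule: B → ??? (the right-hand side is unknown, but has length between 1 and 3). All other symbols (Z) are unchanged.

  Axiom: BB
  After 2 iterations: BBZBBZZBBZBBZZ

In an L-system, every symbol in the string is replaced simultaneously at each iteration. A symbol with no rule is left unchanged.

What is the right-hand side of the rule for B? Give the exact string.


Answer: BBZ

Derivation:
Trying B → BBZ:
  Step 0: BB
  Step 1: BBZBBZ
  Step 2: BBZBBZZBBZBBZZ
Matches the given result.


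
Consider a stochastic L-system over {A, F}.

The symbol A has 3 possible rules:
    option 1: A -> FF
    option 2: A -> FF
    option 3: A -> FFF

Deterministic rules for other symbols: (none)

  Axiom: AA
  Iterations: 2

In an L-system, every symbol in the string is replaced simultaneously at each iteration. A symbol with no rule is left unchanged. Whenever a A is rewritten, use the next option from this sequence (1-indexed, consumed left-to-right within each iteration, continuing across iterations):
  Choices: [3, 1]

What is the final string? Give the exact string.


Step 0: AA
Step 1: FFFFF  (used choices [3, 1])
Step 2: FFFFF  (used choices [])

Answer: FFFFF


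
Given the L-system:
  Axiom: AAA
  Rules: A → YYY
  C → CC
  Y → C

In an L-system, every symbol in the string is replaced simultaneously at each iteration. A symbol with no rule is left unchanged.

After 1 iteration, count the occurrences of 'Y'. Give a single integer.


Step 0: AAA  (0 'Y')
Step 1: YYYYYYYYY  (9 'Y')

Answer: 9


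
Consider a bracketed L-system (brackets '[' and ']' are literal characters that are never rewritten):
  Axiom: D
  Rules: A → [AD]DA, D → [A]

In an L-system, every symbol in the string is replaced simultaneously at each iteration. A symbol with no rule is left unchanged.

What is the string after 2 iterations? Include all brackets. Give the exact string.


Step 0: D
Step 1: [A]
Step 2: [[AD]DA]

Answer: [[AD]DA]


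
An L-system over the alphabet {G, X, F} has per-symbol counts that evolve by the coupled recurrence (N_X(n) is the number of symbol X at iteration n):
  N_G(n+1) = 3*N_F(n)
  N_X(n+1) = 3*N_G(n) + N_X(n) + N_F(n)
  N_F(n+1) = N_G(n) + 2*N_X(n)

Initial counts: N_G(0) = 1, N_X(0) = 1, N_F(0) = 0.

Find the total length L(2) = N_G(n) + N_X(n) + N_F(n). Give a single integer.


Answer: 24

Derivation:
Step 0: N_G=1, N_X=1, N_F=0, L=2
Step 1: N_G=0, N_X=4, N_F=3, L=7
Step 2: N_G=9, N_X=7, N_F=8, L=24


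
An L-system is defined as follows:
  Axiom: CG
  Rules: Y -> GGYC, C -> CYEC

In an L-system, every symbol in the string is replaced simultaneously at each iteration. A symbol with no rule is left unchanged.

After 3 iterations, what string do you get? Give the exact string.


Step 0: CG
Step 1: CYECG
Step 2: CYECGGYCECYECG
Step 3: CYECGGYCECYECGGGGYCCYECECYECGGYCECYECG

Answer: CYECGGYCECYECGGGGYCCYECECYECGGYCECYECG


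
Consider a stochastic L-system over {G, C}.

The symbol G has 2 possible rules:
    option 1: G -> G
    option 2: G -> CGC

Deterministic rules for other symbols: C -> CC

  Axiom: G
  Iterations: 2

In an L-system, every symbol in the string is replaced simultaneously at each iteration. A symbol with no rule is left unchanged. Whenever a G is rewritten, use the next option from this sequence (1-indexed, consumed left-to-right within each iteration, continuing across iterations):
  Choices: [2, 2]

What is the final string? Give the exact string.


Answer: CCCGCCC

Derivation:
Step 0: G
Step 1: CGC  (used choices [2])
Step 2: CCCGCCC  (used choices [2])


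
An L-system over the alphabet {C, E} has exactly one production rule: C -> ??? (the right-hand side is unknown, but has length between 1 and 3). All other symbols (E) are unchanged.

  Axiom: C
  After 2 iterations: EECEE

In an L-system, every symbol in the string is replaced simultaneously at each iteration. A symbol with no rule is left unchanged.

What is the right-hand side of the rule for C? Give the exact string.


Trying C -> ECE:
  Step 0: C
  Step 1: ECE
  Step 2: EECEE
Matches the given result.

Answer: ECE


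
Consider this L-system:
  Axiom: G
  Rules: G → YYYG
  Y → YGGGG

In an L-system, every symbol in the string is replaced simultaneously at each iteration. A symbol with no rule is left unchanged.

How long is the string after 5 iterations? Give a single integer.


Answer: 1648

Derivation:
Step 0: length = 1
Step 1: length = 4
Step 2: length = 19
Step 3: length = 82
Step 4: length = 373
Step 5: length = 1648


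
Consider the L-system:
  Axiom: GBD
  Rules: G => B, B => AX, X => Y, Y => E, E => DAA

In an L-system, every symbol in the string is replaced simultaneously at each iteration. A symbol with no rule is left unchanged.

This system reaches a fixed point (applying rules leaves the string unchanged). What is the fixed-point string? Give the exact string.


Answer: ADAAADAAD

Derivation:
Step 0: GBD
Step 1: BAXD
Step 2: AXAYD
Step 3: AYAED
Step 4: AEADAAD
Step 5: ADAAADAAD
Step 6: ADAAADAAD  (unchanged — fixed point at step 5)


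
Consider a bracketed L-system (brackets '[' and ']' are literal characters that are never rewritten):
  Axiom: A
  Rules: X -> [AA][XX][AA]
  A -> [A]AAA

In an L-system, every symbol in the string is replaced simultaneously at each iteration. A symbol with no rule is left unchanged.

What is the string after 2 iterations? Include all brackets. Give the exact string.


Step 0: A
Step 1: [A]AAA
Step 2: [[A]AAA][A]AAA[A]AAA[A]AAA

Answer: [[A]AAA][A]AAA[A]AAA[A]AAA


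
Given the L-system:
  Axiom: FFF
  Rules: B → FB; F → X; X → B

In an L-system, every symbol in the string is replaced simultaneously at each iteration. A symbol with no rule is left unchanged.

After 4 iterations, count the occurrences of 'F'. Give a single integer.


Step 0: FFF  (3 'F')
Step 1: XXX  (0 'F')
Step 2: BBB  (0 'F')
Step 3: FBFBFB  (3 'F')
Step 4: XFBXFBXFB  (3 'F')

Answer: 3


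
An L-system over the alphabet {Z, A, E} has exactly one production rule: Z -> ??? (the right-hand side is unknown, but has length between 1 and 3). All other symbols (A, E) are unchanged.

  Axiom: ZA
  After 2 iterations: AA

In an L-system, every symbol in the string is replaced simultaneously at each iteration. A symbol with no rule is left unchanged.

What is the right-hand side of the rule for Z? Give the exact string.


Answer: A

Derivation:
Trying Z -> A:
  Step 0: ZA
  Step 1: AA
  Step 2: AA
Matches the given result.


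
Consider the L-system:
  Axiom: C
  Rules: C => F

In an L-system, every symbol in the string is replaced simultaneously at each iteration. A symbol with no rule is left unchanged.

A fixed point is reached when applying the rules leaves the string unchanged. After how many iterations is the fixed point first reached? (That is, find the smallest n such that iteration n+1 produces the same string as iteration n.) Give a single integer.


Answer: 1

Derivation:
Step 0: C
Step 1: F
Step 2: F  (unchanged — fixed point at step 1)


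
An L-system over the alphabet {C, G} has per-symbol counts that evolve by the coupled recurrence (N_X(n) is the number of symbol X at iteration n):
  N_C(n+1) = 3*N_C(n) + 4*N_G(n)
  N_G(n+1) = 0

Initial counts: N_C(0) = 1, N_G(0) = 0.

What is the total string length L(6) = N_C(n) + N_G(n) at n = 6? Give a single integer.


Step 0: N_C=1, N_G=0, L=1
Step 1: N_C=3, N_G=0, L=3
Step 2: N_C=9, N_G=0, L=9
Step 3: N_C=27, N_G=0, L=27
Step 4: N_C=81, N_G=0, L=81
Step 5: N_C=243, N_G=0, L=243
Step 6: N_C=729, N_G=0, L=729

Answer: 729


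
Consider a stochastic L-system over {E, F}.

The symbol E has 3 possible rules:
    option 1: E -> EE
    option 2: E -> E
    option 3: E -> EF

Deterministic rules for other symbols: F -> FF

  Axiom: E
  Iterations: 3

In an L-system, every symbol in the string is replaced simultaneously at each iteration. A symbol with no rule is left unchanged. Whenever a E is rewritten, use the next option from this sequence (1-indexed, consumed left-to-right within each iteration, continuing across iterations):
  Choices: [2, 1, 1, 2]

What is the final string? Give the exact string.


Step 0: E
Step 1: E  (used choices [2])
Step 2: EE  (used choices [1])
Step 3: EEE  (used choices [1, 2])

Answer: EEE


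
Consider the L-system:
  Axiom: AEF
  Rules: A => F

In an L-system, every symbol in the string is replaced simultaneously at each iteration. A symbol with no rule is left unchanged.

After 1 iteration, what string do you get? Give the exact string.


Answer: FEF

Derivation:
Step 0: AEF
Step 1: FEF


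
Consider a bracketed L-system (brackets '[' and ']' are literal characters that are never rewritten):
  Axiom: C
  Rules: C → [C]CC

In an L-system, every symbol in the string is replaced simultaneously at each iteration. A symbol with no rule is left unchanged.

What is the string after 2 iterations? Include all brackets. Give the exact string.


Answer: [[C]CC][C]CC[C]CC

Derivation:
Step 0: C
Step 1: [C]CC
Step 2: [[C]CC][C]CC[C]CC


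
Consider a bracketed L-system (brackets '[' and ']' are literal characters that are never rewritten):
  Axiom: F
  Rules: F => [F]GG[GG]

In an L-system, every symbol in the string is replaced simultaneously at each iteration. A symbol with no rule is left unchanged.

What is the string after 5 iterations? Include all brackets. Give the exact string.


Answer: [[[[[F]GG[GG]]GG[GG]]GG[GG]]GG[GG]]GG[GG]

Derivation:
Step 0: F
Step 1: [F]GG[GG]
Step 2: [[F]GG[GG]]GG[GG]
Step 3: [[[F]GG[GG]]GG[GG]]GG[GG]
Step 4: [[[[F]GG[GG]]GG[GG]]GG[GG]]GG[GG]
Step 5: [[[[[F]GG[GG]]GG[GG]]GG[GG]]GG[GG]]GG[GG]


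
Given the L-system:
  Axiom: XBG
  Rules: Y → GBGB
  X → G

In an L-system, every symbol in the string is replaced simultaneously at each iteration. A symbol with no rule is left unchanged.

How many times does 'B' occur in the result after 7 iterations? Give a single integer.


Step 0: XBG  (1 'B')
Step 1: GBG  (1 'B')
Step 2: GBG  (1 'B')
Step 3: GBG  (1 'B')
Step 4: GBG  (1 'B')
Step 5: GBG  (1 'B')
Step 6: GBG  (1 'B')
Step 7: GBG  (1 'B')

Answer: 1


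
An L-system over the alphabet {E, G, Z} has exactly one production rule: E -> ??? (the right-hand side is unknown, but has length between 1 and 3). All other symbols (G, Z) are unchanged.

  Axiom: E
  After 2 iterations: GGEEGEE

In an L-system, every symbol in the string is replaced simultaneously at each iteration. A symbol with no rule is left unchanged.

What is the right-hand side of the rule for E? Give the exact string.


Answer: GEE

Derivation:
Trying E -> GEE:
  Step 0: E
  Step 1: GEE
  Step 2: GGEEGEE
Matches the given result.


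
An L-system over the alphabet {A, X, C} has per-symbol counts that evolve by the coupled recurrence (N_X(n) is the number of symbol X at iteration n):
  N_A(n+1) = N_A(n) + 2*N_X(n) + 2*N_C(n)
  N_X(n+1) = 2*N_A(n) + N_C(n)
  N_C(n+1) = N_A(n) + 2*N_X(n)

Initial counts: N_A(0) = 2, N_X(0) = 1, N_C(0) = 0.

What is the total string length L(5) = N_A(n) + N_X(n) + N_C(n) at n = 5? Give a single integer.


Step 0: N_A=2, N_X=1, N_C=0, L=3
Step 1: N_A=4, N_X=4, N_C=4, L=12
Step 2: N_A=20, N_X=12, N_C=12, L=44
Step 3: N_A=68, N_X=52, N_C=44, L=164
Step 4: N_A=260, N_X=180, N_C=172, L=612
Step 5: N_A=964, N_X=692, N_C=620, L=2276

Answer: 2276


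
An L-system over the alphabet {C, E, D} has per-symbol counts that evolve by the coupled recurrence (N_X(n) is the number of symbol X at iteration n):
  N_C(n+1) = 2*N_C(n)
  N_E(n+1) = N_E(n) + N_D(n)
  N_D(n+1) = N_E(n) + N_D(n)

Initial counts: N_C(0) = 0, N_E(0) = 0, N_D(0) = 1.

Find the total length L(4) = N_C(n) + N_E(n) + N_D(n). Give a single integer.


Step 0: N_C=0, N_E=0, N_D=1, L=1
Step 1: N_C=0, N_E=1, N_D=1, L=2
Step 2: N_C=0, N_E=2, N_D=2, L=4
Step 3: N_C=0, N_E=4, N_D=4, L=8
Step 4: N_C=0, N_E=8, N_D=8, L=16

Answer: 16


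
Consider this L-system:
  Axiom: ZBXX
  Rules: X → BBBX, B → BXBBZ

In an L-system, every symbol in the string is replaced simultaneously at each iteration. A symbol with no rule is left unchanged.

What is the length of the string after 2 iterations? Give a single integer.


Step 0: length = 4
Step 1: length = 14
Step 2: length = 59

Answer: 59


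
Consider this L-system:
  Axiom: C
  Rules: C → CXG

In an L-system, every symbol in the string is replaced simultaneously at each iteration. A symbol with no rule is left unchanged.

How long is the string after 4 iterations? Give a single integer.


Step 0: length = 1
Step 1: length = 3
Step 2: length = 5
Step 3: length = 7
Step 4: length = 9

Answer: 9


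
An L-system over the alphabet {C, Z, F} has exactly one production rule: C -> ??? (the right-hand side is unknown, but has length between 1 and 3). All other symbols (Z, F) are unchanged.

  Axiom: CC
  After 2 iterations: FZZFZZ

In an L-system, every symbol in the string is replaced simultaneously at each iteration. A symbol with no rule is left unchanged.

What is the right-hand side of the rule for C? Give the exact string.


Answer: FZZ

Derivation:
Trying C -> FZZ:
  Step 0: CC
  Step 1: FZZFZZ
  Step 2: FZZFZZ
Matches the given result.


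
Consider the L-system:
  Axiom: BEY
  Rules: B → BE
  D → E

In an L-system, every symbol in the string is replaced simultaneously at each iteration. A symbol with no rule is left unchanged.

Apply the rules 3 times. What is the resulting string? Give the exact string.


Answer: BEEEEY

Derivation:
Step 0: BEY
Step 1: BEEY
Step 2: BEEEY
Step 3: BEEEEY


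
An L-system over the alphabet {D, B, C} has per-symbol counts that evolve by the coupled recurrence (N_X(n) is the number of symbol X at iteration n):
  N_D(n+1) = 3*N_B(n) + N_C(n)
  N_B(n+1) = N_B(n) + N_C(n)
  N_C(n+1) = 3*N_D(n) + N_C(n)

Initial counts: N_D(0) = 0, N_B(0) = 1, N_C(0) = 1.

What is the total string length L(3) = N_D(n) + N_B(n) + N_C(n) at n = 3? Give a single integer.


Answer: 72

Derivation:
Step 0: N_D=0, N_B=1, N_C=1, L=2
Step 1: N_D=4, N_B=2, N_C=1, L=7
Step 2: N_D=7, N_B=3, N_C=13, L=23
Step 3: N_D=22, N_B=16, N_C=34, L=72


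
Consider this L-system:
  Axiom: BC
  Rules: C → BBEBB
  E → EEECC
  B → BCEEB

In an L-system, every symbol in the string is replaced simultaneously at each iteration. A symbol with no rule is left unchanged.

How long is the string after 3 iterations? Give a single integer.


Answer: 250

Derivation:
Step 0: length = 2
Step 1: length = 10
Step 2: length = 50
Step 3: length = 250


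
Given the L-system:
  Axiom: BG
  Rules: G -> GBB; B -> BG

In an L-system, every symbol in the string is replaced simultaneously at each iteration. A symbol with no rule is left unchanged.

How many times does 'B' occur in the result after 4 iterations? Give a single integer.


Answer: 41

Derivation:
Step 0: BG  (1 'B')
Step 1: BGGBB  (3 'B')
Step 2: BGGBBGBBBGBG  (7 'B')
Step 3: BGGBBGBBBGBGGBBBGBGBGGBBBGGBB  (17 'B')
Step 4: BGGBBGBBBGBGGBBBGBGBGGBBBGGBBGBBBGBGBGGBBBGGBBBGGBBGBBBGBGBGGBBGBBBGBG  (41 'B')


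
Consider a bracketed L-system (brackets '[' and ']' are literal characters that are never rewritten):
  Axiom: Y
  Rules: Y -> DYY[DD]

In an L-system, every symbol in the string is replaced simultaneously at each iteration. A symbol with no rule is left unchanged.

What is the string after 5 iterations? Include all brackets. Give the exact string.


Answer: DDDDDYY[DD]DYY[DD][DD]DDYY[DD]DYY[DD][DD][DD]DDDYY[DD]DYY[DD][DD]DDYY[DD]DYY[DD][DD][DD][DD]DDDDYY[DD]DYY[DD][DD]DDYY[DD]DYY[DD][DD][DD]DDDYY[DD]DYY[DD][DD]DDYY[DD]DYY[DD][DD][DD][DD][DD]

Derivation:
Step 0: Y
Step 1: DYY[DD]
Step 2: DDYY[DD]DYY[DD][DD]
Step 3: DDDYY[DD]DYY[DD][DD]DDYY[DD]DYY[DD][DD][DD]
Step 4: DDDDYY[DD]DYY[DD][DD]DDYY[DD]DYY[DD][DD][DD]DDDYY[DD]DYY[DD][DD]DDYY[DD]DYY[DD][DD][DD][DD]
Step 5: DDDDDYY[DD]DYY[DD][DD]DDYY[DD]DYY[DD][DD][DD]DDDYY[DD]DYY[DD][DD]DDYY[DD]DYY[DD][DD][DD][DD]DDDDYY[DD]DYY[DD][DD]DDYY[DD]DYY[DD][DD][DD]DDDYY[DD]DYY[DD][DD]DDYY[DD]DYY[DD][DD][DD][DD][DD]


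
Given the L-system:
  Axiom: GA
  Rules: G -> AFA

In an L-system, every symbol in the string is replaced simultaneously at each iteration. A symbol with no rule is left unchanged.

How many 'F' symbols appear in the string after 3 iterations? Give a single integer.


Answer: 1

Derivation:
Step 0: GA  (0 'F')
Step 1: AFAA  (1 'F')
Step 2: AFAA  (1 'F')
Step 3: AFAA  (1 'F')


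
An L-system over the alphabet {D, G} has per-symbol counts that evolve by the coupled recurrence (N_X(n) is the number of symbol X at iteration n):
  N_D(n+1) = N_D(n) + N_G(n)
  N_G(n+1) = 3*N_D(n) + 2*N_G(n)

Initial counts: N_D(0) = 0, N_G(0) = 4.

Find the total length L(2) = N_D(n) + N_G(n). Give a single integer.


Step 0: N_D=0, N_G=4, L=4
Step 1: N_D=4, N_G=8, L=12
Step 2: N_D=12, N_G=28, L=40

Answer: 40


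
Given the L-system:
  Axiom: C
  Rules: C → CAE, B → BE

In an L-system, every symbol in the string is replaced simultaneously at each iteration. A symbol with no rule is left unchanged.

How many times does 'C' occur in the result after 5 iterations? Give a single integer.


Step 0: C  (1 'C')
Step 1: CAE  (1 'C')
Step 2: CAEAE  (1 'C')
Step 3: CAEAEAE  (1 'C')
Step 4: CAEAEAEAE  (1 'C')
Step 5: CAEAEAEAEAE  (1 'C')

Answer: 1


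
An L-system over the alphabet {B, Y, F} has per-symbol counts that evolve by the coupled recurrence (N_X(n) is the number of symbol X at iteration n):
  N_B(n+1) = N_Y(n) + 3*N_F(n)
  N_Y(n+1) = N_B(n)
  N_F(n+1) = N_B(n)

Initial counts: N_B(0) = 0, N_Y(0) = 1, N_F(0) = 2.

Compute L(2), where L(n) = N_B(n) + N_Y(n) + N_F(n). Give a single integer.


Answer: 14

Derivation:
Step 0: N_B=0, N_Y=1, N_F=2, L=3
Step 1: N_B=7, N_Y=0, N_F=0, L=7
Step 2: N_B=0, N_Y=7, N_F=7, L=14


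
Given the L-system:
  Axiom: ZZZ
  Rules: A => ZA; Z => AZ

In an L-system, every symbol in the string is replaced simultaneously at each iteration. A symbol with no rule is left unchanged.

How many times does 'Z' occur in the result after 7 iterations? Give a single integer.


Step 0: ZZZ  (3 'Z')
Step 1: AZAZAZ  (3 'Z')
Step 2: ZAAZZAAZZAAZ  (6 'Z')
Step 3: AZZAZAAZAZZAZAAZAZZAZAAZ  (12 'Z')
Step 4: ZAAZAZZAAZZAZAAZZAAZAZZAAZZAZAAZZAAZAZZAAZZAZAAZ  (24 'Z')
Step 5: AZZAZAAZZAAZAZZAZAAZAZZAAZZAZAAZAZZAZAAZZAAZAZZAZAAZAZZAAZZAZAAZAZZAZAAZZAAZAZZAZAAZAZZAAZZAZAAZ  (48 'Z')
Step 6: ZAAZAZZAAZZAZAAZAZZAZAAZZAAZAZZAAZZAZAAZZAAZAZZAZAAZAZZAAZZAZAAZZAAZAZZAAZZAZAAZAZZAZAAZZAAZAZZAAZZAZAAZZAAZAZZAZAAZAZZAAZZAZAAZZAAZAZZAAZZAZAAZAZZAZAAZZAAZAZZAAZZAZAAZZAAZAZZAZAAZAZZAAZZAZAAZ  (96 'Z')
Step 7: AZZAZAAZZAAZAZZAZAAZAZZAAZZAZAAZZAAZAZZAAZZAZAAZAZZAZAAZZAAZAZZAZAAZAZZAAZZAZAAZAZZAZAAZZAAZAZZAAZZAZAAZZAAZAZZAZAAZAZZAAZZAZAAZAZZAZAAZZAAZAZZAZAAZAZZAAZZAZAAZZAAZAZZAAZZAZAAZAZZAZAAZZAAZAZZAZAAZAZZAAZZAZAAZAZZAZAAZZAAZAZZAAZZAZAAZZAAZAZZAZAAZAZZAAZZAZAAZAZZAZAAZZAAZAZZAZAAZAZZAAZZAZAAZZAAZAZZAAZZAZAAZAZZAZAAZZAAZAZZAZAAZAZZAAZZAZAAZAZZAZAAZZAAZAZZAAZZAZAAZZAAZAZZAZAAZAZZAAZZAZAAZ  (192 'Z')

Answer: 192


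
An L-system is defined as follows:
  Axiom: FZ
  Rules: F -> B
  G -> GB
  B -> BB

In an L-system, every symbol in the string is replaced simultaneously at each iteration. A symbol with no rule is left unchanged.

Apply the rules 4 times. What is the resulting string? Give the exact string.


Step 0: FZ
Step 1: BZ
Step 2: BBZ
Step 3: BBBBZ
Step 4: BBBBBBBBZ

Answer: BBBBBBBBZ


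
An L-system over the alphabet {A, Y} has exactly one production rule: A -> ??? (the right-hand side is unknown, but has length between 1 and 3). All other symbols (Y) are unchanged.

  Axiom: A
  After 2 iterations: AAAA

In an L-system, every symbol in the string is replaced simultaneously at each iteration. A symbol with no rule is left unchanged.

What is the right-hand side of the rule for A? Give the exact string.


Trying A -> AA:
  Step 0: A
  Step 1: AA
  Step 2: AAAA
Matches the given result.

Answer: AA


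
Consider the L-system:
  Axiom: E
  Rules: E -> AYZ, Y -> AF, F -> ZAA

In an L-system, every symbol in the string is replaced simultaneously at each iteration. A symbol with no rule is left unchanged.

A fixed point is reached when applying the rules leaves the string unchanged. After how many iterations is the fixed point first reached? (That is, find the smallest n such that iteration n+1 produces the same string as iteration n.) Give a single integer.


Step 0: E
Step 1: AYZ
Step 2: AAFZ
Step 3: AAZAAZ
Step 4: AAZAAZ  (unchanged — fixed point at step 3)

Answer: 3


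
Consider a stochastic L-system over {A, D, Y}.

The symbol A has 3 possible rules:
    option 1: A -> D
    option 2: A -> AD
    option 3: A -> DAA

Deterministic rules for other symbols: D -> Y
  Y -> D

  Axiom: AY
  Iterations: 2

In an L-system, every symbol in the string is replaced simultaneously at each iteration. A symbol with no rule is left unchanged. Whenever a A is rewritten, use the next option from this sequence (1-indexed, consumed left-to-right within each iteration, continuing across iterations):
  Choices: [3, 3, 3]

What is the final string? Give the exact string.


Answer: YDAADAAY

Derivation:
Step 0: AY
Step 1: DAAD  (used choices [3])
Step 2: YDAADAAY  (used choices [3, 3])


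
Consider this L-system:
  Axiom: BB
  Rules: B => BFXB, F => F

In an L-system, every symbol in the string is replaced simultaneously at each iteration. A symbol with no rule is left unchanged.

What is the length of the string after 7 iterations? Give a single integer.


Step 0: length = 2
Step 1: length = 8
Step 2: length = 20
Step 3: length = 44
Step 4: length = 92
Step 5: length = 188
Step 6: length = 380
Step 7: length = 764

Answer: 764


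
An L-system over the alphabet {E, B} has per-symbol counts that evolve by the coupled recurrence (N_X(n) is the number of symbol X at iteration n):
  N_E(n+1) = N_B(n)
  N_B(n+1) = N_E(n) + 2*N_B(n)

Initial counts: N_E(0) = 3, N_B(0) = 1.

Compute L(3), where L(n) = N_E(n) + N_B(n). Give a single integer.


Step 0: N_E=3, N_B=1, L=4
Step 1: N_E=1, N_B=5, L=6
Step 2: N_E=5, N_B=11, L=16
Step 3: N_E=11, N_B=27, L=38

Answer: 38


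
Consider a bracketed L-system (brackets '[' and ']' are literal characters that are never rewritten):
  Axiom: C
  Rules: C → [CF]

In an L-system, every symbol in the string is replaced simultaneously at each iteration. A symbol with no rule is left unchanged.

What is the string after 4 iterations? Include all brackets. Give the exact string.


Answer: [[[[CF]F]F]F]

Derivation:
Step 0: C
Step 1: [CF]
Step 2: [[CF]F]
Step 3: [[[CF]F]F]
Step 4: [[[[CF]F]F]F]


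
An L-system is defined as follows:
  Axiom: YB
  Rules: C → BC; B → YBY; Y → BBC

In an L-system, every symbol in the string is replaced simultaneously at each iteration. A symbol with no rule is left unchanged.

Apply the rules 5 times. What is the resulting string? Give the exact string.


Step 0: YB
Step 1: BBCYBY
Step 2: YBYYBYBCBBCYBYBBC
Step 3: BBCYBYBBCBBCYBYBBCYBYBCYBYYBYBCBBCYBYBBCYBYYBYBC
Step 4: YBYYBYBCBBCYBYBBCYBYYBYBCYBYYBYBCBBCYBYBBCYBYYBYBCBBCYBYBBCYBYBCBBCYBYBBCBBCYBYBBCYBYBCYBYYBYBCBBCYBYBBCYBYYBYBCBBCYBYBBCBBCYBYBBCYBYBC
Step 5: BBCYBYBBCBBCYBYBBCYBYBCYBYYBYBCBBCYBYBBCYBYYBYBCBBCYBYBBCBBCYBYBBCYBYBCBBCYBYBBCBBCYBYBBCYBYBCYBYYBYBCBBCYBYBBCYBYYBYBCBBCYBYBBCBBCYBYBBCYBYBCYBYYBYBCBBCYBYBBCYBYYBYBCBBCYBYBBCYBYBCYBYYBYBCBBCYBYBBCYBYYBYBCYBYYBYBCBBCYBYBBCYBYYBYBCBBCYBYBBCYBYBCBBCYBYBBCBBCYBYBBCYBYBCYBYYBYBCBBCYBYBBCYBYYBYBCBBCYBYBBCBBCYBYBBCYBYBCYBYYBYBCBBCYBYBBCYBYYBYBCYBYYBYBCBBCYBYBBCYBYYBYBCBBCYBYBBCYBYBC

Answer: BBCYBYBBCBBCYBYBBCYBYBCYBYYBYBCBBCYBYBBCYBYYBYBCBBCYBYBBCBBCYBYBBCYBYBCBBCYBYBBCBBCYBYBBCYBYBCYBYYBYBCBBCYBYBBCYBYYBYBCBBCYBYBBCBBCYBYBBCYBYBCYBYYBYBCBBCYBYBBCYBYYBYBCBBCYBYBBCYBYBCYBYYBYBCBBCYBYBBCYBYYBYBCYBYYBYBCBBCYBYBBCYBYYBYBCBBCYBYBBCYBYBCBBCYBYBBCBBCYBYBBCYBYBCYBYYBYBCBBCYBYBBCYBYYBYBCBBCYBYBBCBBCYBYBBCYBYBCYBYYBYBCBBCYBYBBCYBYYBYBCYBYYBYBCBBCYBYBBCYBYYBYBCBBCYBYBBCYBYBC


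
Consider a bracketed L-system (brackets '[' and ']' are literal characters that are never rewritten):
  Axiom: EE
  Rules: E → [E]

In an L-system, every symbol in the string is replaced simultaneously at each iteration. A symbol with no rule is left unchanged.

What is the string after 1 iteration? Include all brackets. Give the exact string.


Answer: [E][E]

Derivation:
Step 0: EE
Step 1: [E][E]


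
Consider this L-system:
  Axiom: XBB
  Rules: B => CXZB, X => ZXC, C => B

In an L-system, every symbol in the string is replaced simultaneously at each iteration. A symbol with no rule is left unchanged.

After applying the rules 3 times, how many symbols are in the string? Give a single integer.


Answer: 48

Derivation:
Step 0: length = 3
Step 1: length = 11
Step 2: length = 23
Step 3: length = 48


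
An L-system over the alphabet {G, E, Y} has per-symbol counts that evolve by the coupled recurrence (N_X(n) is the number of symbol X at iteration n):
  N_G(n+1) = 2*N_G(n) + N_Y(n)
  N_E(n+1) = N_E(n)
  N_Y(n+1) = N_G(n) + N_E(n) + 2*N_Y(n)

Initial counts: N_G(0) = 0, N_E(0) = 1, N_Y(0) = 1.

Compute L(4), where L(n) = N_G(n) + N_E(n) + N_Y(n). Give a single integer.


Step 0: N_G=0, N_E=1, N_Y=1, L=2
Step 1: N_G=1, N_E=1, N_Y=3, L=5
Step 2: N_G=5, N_E=1, N_Y=8, L=14
Step 3: N_G=18, N_E=1, N_Y=22, L=41
Step 4: N_G=58, N_E=1, N_Y=63, L=122

Answer: 122


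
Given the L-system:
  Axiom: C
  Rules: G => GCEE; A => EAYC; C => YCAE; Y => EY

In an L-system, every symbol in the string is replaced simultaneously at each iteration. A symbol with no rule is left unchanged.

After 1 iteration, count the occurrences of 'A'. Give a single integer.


Answer: 1

Derivation:
Step 0: C  (0 'A')
Step 1: YCAE  (1 'A')


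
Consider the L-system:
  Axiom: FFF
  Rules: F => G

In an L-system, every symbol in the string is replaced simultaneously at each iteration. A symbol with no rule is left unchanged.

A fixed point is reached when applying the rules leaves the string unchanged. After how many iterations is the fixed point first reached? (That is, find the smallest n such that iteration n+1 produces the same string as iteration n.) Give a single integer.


Answer: 1

Derivation:
Step 0: FFF
Step 1: GGG
Step 2: GGG  (unchanged — fixed point at step 1)


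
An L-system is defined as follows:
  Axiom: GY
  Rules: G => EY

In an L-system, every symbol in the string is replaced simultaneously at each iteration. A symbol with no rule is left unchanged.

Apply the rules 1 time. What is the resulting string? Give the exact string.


Answer: EYY

Derivation:
Step 0: GY
Step 1: EYY


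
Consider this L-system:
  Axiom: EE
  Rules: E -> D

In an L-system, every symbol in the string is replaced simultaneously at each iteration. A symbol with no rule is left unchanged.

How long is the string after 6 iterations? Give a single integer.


Step 0: length = 2
Step 1: length = 2
Step 2: length = 2
Step 3: length = 2
Step 4: length = 2
Step 5: length = 2
Step 6: length = 2

Answer: 2


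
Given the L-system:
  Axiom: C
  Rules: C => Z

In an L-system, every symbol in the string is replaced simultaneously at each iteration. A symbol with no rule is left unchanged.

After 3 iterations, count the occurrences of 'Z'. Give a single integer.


Step 0: C  (0 'Z')
Step 1: Z  (1 'Z')
Step 2: Z  (1 'Z')
Step 3: Z  (1 'Z')

Answer: 1


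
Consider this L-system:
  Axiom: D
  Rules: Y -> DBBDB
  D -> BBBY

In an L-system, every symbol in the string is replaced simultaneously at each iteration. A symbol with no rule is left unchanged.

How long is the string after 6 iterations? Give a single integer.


Step 0: length = 1
Step 1: length = 4
Step 2: length = 8
Step 3: length = 14
Step 4: length = 22
Step 5: length = 34
Step 6: length = 50

Answer: 50


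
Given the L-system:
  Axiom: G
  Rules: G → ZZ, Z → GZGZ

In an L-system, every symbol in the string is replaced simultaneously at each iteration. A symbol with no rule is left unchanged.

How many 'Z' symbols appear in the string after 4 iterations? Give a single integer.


Answer: 48

Derivation:
Step 0: G  (0 'Z')
Step 1: ZZ  (2 'Z')
Step 2: GZGZGZGZ  (4 'Z')
Step 3: ZZGZGZZZGZGZZZGZGZZZGZGZ  (16 'Z')
Step 4: GZGZGZGZZZGZGZZZGZGZGZGZGZGZZZGZGZZZGZGZGZGZGZGZZZGZGZZZGZGZGZGZGZGZZZGZGZZZGZGZ  (48 'Z')


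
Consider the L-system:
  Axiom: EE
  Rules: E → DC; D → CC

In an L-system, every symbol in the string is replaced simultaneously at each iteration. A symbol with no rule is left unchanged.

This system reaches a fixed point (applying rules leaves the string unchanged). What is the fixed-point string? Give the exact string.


Step 0: EE
Step 1: DCDC
Step 2: CCCCCC
Step 3: CCCCCC  (unchanged — fixed point at step 2)

Answer: CCCCCC


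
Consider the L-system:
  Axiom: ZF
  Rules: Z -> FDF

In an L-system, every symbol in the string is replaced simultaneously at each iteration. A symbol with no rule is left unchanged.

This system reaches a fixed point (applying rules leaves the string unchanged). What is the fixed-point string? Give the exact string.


Step 0: ZF
Step 1: FDFF
Step 2: FDFF  (unchanged — fixed point at step 1)

Answer: FDFF


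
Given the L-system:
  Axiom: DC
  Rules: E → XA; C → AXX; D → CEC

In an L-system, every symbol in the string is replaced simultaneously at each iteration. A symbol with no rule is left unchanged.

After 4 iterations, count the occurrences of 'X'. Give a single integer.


Answer: 7

Derivation:
Step 0: DC  (0 'X')
Step 1: CECAXX  (2 'X')
Step 2: AXXXAAXXAXX  (7 'X')
Step 3: AXXXAAXXAXX  (7 'X')
Step 4: AXXXAAXXAXX  (7 'X')


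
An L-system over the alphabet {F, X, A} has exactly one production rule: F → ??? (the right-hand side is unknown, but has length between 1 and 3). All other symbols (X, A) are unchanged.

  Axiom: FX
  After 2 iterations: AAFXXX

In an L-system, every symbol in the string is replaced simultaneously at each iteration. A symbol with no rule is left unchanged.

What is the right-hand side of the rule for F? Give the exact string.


Answer: AFX

Derivation:
Trying F → AFX:
  Step 0: FX
  Step 1: AFXX
  Step 2: AAFXXX
Matches the given result.


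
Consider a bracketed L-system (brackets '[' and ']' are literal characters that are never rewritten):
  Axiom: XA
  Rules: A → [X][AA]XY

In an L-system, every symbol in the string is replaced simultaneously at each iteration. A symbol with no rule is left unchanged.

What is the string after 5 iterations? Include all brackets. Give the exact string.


Answer: X[X][[X][[X][[X][[X][AA]XY[X][AA]XY]XY[X][[X][AA]XY[X][AA]XY]XY]XY[X][[X][[X][AA]XY[X][AA]XY]XY[X][[X][AA]XY[X][AA]XY]XY]XY]XY[X][[X][[X][[X][AA]XY[X][AA]XY]XY[X][[X][AA]XY[X][AA]XY]XY]XY[X][[X][[X][AA]XY[X][AA]XY]XY[X][[X][AA]XY[X][AA]XY]XY]XY]XY]XY

Derivation:
Step 0: XA
Step 1: X[X][AA]XY
Step 2: X[X][[X][AA]XY[X][AA]XY]XY
Step 3: X[X][[X][[X][AA]XY[X][AA]XY]XY[X][[X][AA]XY[X][AA]XY]XY]XY
Step 4: X[X][[X][[X][[X][AA]XY[X][AA]XY]XY[X][[X][AA]XY[X][AA]XY]XY]XY[X][[X][[X][AA]XY[X][AA]XY]XY[X][[X][AA]XY[X][AA]XY]XY]XY]XY
Step 5: X[X][[X][[X][[X][[X][AA]XY[X][AA]XY]XY[X][[X][AA]XY[X][AA]XY]XY]XY[X][[X][[X][AA]XY[X][AA]XY]XY[X][[X][AA]XY[X][AA]XY]XY]XY]XY[X][[X][[X][[X][AA]XY[X][AA]XY]XY[X][[X][AA]XY[X][AA]XY]XY]XY[X][[X][[X][AA]XY[X][AA]XY]XY[X][[X][AA]XY[X][AA]XY]XY]XY]XY]XY


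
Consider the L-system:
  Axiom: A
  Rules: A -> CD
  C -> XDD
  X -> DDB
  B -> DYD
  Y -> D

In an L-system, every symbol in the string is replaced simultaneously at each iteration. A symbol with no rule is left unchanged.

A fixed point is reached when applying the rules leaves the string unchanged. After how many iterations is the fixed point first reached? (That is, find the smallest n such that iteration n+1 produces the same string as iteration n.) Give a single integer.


Step 0: A
Step 1: CD
Step 2: XDDD
Step 3: DDBDDD
Step 4: DDDYDDDD
Step 5: DDDDDDDD
Step 6: DDDDDDDD  (unchanged — fixed point at step 5)

Answer: 5


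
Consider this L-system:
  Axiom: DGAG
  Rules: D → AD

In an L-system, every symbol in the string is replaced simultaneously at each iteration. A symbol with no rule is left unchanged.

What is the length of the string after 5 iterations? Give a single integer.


Answer: 9

Derivation:
Step 0: length = 4
Step 1: length = 5
Step 2: length = 6
Step 3: length = 7
Step 4: length = 8
Step 5: length = 9


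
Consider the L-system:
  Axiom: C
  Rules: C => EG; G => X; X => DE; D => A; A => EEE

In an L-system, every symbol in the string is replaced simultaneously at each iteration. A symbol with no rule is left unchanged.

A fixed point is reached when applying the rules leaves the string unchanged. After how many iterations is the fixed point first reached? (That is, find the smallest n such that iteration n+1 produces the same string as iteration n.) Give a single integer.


Step 0: C
Step 1: EG
Step 2: EX
Step 3: EDE
Step 4: EAE
Step 5: EEEEE
Step 6: EEEEE  (unchanged — fixed point at step 5)

Answer: 5


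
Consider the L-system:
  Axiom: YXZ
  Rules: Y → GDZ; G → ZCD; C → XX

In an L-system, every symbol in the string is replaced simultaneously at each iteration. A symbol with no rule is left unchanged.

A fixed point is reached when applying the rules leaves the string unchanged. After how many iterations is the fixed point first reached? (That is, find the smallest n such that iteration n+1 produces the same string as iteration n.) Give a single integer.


Answer: 3

Derivation:
Step 0: YXZ
Step 1: GDZXZ
Step 2: ZCDDZXZ
Step 3: ZXXDDZXZ
Step 4: ZXXDDZXZ  (unchanged — fixed point at step 3)


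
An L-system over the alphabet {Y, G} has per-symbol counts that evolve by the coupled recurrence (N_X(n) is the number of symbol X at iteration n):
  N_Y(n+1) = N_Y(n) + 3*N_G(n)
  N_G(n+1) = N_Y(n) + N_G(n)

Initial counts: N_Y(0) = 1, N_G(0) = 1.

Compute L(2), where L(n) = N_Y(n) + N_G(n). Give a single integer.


Answer: 16

Derivation:
Step 0: N_Y=1, N_G=1, L=2
Step 1: N_Y=4, N_G=2, L=6
Step 2: N_Y=10, N_G=6, L=16


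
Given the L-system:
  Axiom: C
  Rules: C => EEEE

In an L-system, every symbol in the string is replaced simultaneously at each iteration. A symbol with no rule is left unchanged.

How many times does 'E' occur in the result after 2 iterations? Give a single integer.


Step 0: C  (0 'E')
Step 1: EEEE  (4 'E')
Step 2: EEEE  (4 'E')

Answer: 4


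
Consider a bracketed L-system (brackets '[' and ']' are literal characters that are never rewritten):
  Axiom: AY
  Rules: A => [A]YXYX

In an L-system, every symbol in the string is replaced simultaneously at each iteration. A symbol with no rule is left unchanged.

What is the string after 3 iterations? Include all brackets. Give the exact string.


Step 0: AY
Step 1: [A]YXYXY
Step 2: [[A]YXYX]YXYXY
Step 3: [[[A]YXYX]YXYX]YXYXY

Answer: [[[A]YXYX]YXYX]YXYXY


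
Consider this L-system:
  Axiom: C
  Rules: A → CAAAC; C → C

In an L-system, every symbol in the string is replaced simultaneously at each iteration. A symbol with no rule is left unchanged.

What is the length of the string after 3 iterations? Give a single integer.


Step 0: length = 1
Step 1: length = 1
Step 2: length = 1
Step 3: length = 1

Answer: 1


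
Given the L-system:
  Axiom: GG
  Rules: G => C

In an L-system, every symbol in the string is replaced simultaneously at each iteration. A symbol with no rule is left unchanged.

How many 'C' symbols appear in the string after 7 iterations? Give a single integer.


Answer: 2

Derivation:
Step 0: GG  (0 'C')
Step 1: CC  (2 'C')
Step 2: CC  (2 'C')
Step 3: CC  (2 'C')
Step 4: CC  (2 'C')
Step 5: CC  (2 'C')
Step 6: CC  (2 'C')
Step 7: CC  (2 'C')


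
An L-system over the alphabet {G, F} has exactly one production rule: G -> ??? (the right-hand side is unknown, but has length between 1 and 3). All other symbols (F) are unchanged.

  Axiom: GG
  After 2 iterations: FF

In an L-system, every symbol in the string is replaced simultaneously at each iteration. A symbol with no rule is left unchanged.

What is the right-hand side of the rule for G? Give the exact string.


Answer: F

Derivation:
Trying G -> F:
  Step 0: GG
  Step 1: FF
  Step 2: FF
Matches the given result.


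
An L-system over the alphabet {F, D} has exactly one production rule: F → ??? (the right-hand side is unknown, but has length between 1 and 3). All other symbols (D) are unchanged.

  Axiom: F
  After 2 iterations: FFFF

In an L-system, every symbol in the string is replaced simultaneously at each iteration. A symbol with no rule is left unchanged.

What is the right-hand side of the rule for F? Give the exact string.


Answer: FF

Derivation:
Trying F → FF:
  Step 0: F
  Step 1: FF
  Step 2: FFFF
Matches the given result.


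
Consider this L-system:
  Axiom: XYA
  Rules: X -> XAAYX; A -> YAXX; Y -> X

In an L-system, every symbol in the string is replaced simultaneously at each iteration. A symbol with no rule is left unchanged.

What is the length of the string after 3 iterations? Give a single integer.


Answer: 150

Derivation:
Step 0: length = 3
Step 1: length = 10
Step 2: length = 39
Step 3: length = 150


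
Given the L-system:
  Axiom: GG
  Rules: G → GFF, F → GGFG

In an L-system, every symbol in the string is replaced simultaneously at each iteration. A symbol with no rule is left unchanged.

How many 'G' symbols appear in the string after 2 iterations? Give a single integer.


Answer: 14

Derivation:
Step 0: GG  (2 'G')
Step 1: GFFGFF  (2 'G')
Step 2: GFFGGFGGGFGGFFGGFGGGFG  (14 'G')


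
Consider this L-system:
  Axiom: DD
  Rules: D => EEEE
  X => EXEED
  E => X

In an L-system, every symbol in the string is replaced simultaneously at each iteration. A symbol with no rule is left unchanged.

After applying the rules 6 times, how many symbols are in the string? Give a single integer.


Answer: 696

Derivation:
Step 0: length = 2
Step 1: length = 8
Step 2: length = 8
Step 3: length = 40
Step 4: length = 96
Step 5: length = 248
Step 6: length = 696


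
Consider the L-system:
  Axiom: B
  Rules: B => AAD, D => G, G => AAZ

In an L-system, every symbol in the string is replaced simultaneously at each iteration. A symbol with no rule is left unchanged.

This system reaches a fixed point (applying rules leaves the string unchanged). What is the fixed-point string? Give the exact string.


Answer: AAAAZ

Derivation:
Step 0: B
Step 1: AAD
Step 2: AAG
Step 3: AAAAZ
Step 4: AAAAZ  (unchanged — fixed point at step 3)


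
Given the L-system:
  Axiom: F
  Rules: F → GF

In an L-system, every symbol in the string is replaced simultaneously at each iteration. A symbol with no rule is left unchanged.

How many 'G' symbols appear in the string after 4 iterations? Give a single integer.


Step 0: F  (0 'G')
Step 1: GF  (1 'G')
Step 2: GGF  (2 'G')
Step 3: GGGF  (3 'G')
Step 4: GGGGF  (4 'G')

Answer: 4


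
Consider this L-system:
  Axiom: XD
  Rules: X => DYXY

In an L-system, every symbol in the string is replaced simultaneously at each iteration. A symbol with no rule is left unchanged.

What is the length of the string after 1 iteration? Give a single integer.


Step 0: length = 2
Step 1: length = 5

Answer: 5


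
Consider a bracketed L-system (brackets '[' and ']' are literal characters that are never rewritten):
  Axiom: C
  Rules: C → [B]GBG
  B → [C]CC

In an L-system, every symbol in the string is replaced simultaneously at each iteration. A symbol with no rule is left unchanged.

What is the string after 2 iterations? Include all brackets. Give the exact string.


Answer: [[C]CC]G[C]CCG

Derivation:
Step 0: C
Step 1: [B]GBG
Step 2: [[C]CC]G[C]CCG
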